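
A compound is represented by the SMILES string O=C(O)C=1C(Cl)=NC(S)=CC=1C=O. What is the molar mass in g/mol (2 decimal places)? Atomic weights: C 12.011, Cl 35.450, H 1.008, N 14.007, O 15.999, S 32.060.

First, the molecular formula is C7H4ClNO3S (counting implicit H from valence).
  C: 7 × 12.011 = 84.077
  Cl: 1 × 35.450 = 35.450
  H: 4 × 1.008 = 4.032
  N: 1 × 14.007 = 14.007
  O: 3 × 15.999 = 47.997
  S: 1 × 32.060 = 32.060
Sum: 7×12.011 + 1×35.450 + 4×1.008 + 1×14.007 + 3×15.999 + 1×32.060 = 217.623 → 217.62 g/mol.

217.62 g/mol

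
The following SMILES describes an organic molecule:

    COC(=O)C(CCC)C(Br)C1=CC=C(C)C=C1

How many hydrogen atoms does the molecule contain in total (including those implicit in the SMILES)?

19

Walk through each heavy atom and fill implicit hydrogens from standard valence (C 4, N 3, O 2, S 2, halogen 1):
  atom 1: C, bond orders sum to 1 (valence 4) → 3 H
  atom 2: O, bond orders sum to 2 (valence 2) → 0 H
  atom 3: C, bond orders sum to 4 (valence 4) → 0 H
  atom 4: O, bond orders sum to 2 (valence 2) → 0 H
  atom 5: C, bond orders sum to 3 (valence 4) → 1 H
  atom 6: C, bond orders sum to 2 (valence 4) → 2 H
  atom 7: C, bond orders sum to 2 (valence 4) → 2 H
  atom 8: C, bond orders sum to 1 (valence 4) → 3 H
  atom 9: C, bond orders sum to 3 (valence 4) → 1 H
  atom 10: Br (halogen, monovalent) → 0 H
  atom 11: C, bond orders sum to 4 (valence 4) → 0 H
  atom 12: C, bond orders sum to 3 (valence 4) → 1 H
  atom 13: C, bond orders sum to 3 (valence 4) → 1 H
  atom 14: C, bond orders sum to 4 (valence 4) → 0 H
  atom 15: C, bond orders sum to 1 (valence 4) → 3 H
  atom 16: C, bond orders sum to 3 (valence 4) → 1 H
  atom 17: C, bond orders sum to 3 (valence 4) → 1 H
Total hydrogens: 19.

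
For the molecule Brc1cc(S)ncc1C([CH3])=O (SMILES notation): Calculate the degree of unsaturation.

5

Molecular formula: C7H6BrNOS.
DoU = (2C + 2 + N − H − X) / 2, where X is the halogen count and O/S are ignored.
    = (2·7 + 2 + 1 − 6 − 1) / 2 = 10 / 2 = 5.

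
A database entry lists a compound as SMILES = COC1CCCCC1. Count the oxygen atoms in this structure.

Scan the SMILES for O atoms (remember two-letter symbols like Cl and Br are single atoms).
Oxygen count: 1.

1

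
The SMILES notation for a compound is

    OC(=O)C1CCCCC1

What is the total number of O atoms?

Scan the SMILES for O atoms (remember two-letter symbols like Cl and Br are single atoms).
Oxygen count: 2.

2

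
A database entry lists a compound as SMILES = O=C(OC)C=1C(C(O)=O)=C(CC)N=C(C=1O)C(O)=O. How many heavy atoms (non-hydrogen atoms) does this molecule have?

19

Every atom symbol written in the SMILES (organic subset) is one heavy atom; implicit H are not written.
Heavy atoms by element → C:11, N:1, O:7.
Total: 19.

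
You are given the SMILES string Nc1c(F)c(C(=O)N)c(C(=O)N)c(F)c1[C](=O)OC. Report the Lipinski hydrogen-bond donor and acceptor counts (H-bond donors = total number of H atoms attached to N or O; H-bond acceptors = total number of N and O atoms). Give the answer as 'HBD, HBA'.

6, 7

Donors: find every N or O and count the H atoms it carries.
  atom 1 (N): bond orders sum to 1 → 2 H
  atom 7 (O): bond orders sum to 2 → 0 H
  atom 8 (N): bond orders sum to 1 → 2 H
  atom 11 (O): bond orders sum to 2 → 0 H
  atom 12 (N): bond orders sum to 1 → 2 H
  atom 17 (O): bond orders sum to 2 → 0 H
  atom 18 (O): bond orders sum to 2 → 0 H
Lipinski HBD = 6.
Acceptors: N atoms = 3, O atoms = 4 → HBA = 7.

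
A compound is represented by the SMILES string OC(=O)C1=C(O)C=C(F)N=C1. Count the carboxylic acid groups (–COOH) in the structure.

1

The carboxylic acid motif appears at heavy-atom position 2 in the SMILES.
Other groups present: 1 hydroxyl.
Carboxylic acid count: 1.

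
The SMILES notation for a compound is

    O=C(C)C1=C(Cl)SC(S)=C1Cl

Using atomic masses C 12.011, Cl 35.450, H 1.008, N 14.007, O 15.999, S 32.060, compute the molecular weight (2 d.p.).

First, the molecular formula is C6H4Cl2OS2 (counting implicit H from valence).
  C: 6 × 12.011 = 72.066
  Cl: 2 × 35.450 = 70.900
  H: 4 × 1.008 = 4.032
  O: 1 × 15.999 = 15.999
  S: 2 × 32.060 = 64.120
Sum: 6×12.011 + 2×35.450 + 4×1.008 + 1×15.999 + 2×32.060 = 227.117 → 227.12 g/mol.

227.12 g/mol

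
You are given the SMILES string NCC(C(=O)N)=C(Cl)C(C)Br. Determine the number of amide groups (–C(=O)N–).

The amide motif appears at heavy-atom position 4 in the SMILES.
Other groups present: 1 alkene, 1 primary amine.
Amide count: 1.

1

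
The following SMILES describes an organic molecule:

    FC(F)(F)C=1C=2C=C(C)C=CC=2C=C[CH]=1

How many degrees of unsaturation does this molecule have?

7

Degree of unsaturation = (number of rings) + (number of π bonds).
Ring closures in the SMILES: 2.
π bonds: 5 double bonds (each 1 DoU) → 5 DoU from unsaturation.
Total DoU = 2 + 5 = 7.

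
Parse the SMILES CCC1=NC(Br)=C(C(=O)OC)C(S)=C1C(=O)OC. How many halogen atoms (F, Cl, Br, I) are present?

1

Halogen atoms appear at heavy-atom position 6 (1×Br).
Other groups present: 2 ester, 1 thiol.
Halogen count: 1.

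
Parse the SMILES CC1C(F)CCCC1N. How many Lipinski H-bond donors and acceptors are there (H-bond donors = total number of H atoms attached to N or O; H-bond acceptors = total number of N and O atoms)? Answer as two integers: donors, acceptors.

2, 1

Donors: find every N or O and count the H atoms it carries.
  atom 9 (N): bond orders sum to 1 → 2 H
Lipinski HBD = 2.
Acceptors: N atoms = 1, O atoms = 0 → HBA = 1.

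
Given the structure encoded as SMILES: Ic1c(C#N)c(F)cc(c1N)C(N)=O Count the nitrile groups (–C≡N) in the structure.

The nitrile motif appears at heavy-atom position 4 in the SMILES.
Other groups present: 1 amide, 1 primary amine.
Nitrile count: 1.

1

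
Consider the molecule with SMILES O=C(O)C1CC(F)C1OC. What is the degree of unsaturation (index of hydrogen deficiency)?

2

Molecular formula: C6H9FO3.
DoU = (2C + 2 + N − H − X) / 2, where X is the halogen count and O/S are ignored.
    = (2·6 + 2 + 0 − 9 − 1) / 2 = 4 / 2 = 2.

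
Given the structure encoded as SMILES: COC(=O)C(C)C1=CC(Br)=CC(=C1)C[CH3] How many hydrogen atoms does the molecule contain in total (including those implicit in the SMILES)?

15

Walk through each heavy atom and fill implicit hydrogens from standard valence (C 4, N 3, O 2, S 2, halogen 1):
  atom 1: C, bond orders sum to 1 (valence 4) → 3 H
  atom 2: O, bond orders sum to 2 (valence 2) → 0 H
  atom 3: C, bond orders sum to 4 (valence 4) → 0 H
  atom 4: O, bond orders sum to 2 (valence 2) → 0 H
  atom 5: C, bond orders sum to 3 (valence 4) → 1 H
  atom 6: C, bond orders sum to 1 (valence 4) → 3 H
  atom 7: C, bond orders sum to 4 (valence 4) → 0 H
  atom 8: C, bond orders sum to 3 (valence 4) → 1 H
  atom 9: C, bond orders sum to 4 (valence 4) → 0 H
  atom 10: Br (halogen, monovalent) → 0 H
  atom 11: C, bond orders sum to 3 (valence 4) → 1 H
  atom 12: C, bond orders sum to 4 (valence 4) → 0 H
  atom 13: C, bond orders sum to 3 (valence 4) → 1 H
  atom 14: C, bond orders sum to 2 (valence 4) → 2 H
  atom 15: C with explicit H count 3
Total hydrogens: 15.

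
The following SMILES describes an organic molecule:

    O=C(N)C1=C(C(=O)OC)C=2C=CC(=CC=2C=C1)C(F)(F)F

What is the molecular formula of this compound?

C14H10F3NO3

Walk through each heavy atom and fill implicit hydrogens from standard valence (C 4, N 3, O 2, S 2, halogen 1):
  atom 1: O, bond orders sum to 2 (valence 2) → 0 H
  atom 2: C, bond orders sum to 4 (valence 4) → 0 H
  atom 3: N, bond orders sum to 1 (valence 3) → 2 H
  atom 4: C, bond orders sum to 4 (valence 4) → 0 H
  atom 5: C, bond orders sum to 4 (valence 4) → 0 H
  atom 6: C, bond orders sum to 4 (valence 4) → 0 H
  atom 7: O, bond orders sum to 2 (valence 2) → 0 H
  atom 8: O, bond orders sum to 2 (valence 2) → 0 H
  atom 9: C, bond orders sum to 1 (valence 4) → 3 H
  atom 10: C, bond orders sum to 4 (valence 4) → 0 H
  atom 11: C, bond orders sum to 3 (valence 4) → 1 H
  atom 12: C, bond orders sum to 3 (valence 4) → 1 H
  atom 13: C, bond orders sum to 4 (valence 4) → 0 H
  atom 14: C, bond orders sum to 3 (valence 4) → 1 H
  atom 15: C, bond orders sum to 4 (valence 4) → 0 H
  atom 16: C, bond orders sum to 3 (valence 4) → 1 H
  atom 17: C, bond orders sum to 3 (valence 4) → 1 H
  atom 18: C, bond orders sum to 4 (valence 4) → 0 H
  atom 19: F (halogen, monovalent) → 0 H
  atom 20: F (halogen, monovalent) → 0 H
  atom 21: F (halogen, monovalent) → 0 H
Totals → C:14, H:10, F:3, N:1, O:3.
In Hill order: C14H10F3NO3.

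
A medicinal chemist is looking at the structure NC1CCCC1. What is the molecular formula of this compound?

C5H11N

Walk through each heavy atom and fill implicit hydrogens from standard valence (C 4, N 3, O 2, S 2, halogen 1):
  atom 1: N, bond orders sum to 1 (valence 3) → 2 H
  atom 2: C, bond orders sum to 3 (valence 4) → 1 H
  atom 3: C, bond orders sum to 2 (valence 4) → 2 H
  atom 4: C, bond orders sum to 2 (valence 4) → 2 H
  atom 5: C, bond orders sum to 2 (valence 4) → 2 H
  atom 6: C, bond orders sum to 2 (valence 4) → 2 H
Totals → C:5, H:11, N:1.
In Hill order: C5H11N.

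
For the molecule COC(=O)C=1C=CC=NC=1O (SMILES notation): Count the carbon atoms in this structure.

Count every carbon token in the SMILES (each C, including those in ring-closure positions and inside branches).
Carbon count: 7.

7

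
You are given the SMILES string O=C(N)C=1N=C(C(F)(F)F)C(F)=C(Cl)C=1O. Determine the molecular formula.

C7H3ClF4N2O2

Walk through each heavy atom and fill implicit hydrogens from standard valence (C 4, N 3, O 2, S 2, halogen 1):
  atom 1: O, bond orders sum to 2 (valence 2) → 0 H
  atom 2: C, bond orders sum to 4 (valence 4) → 0 H
  atom 3: N, bond orders sum to 1 (valence 3) → 2 H
  atom 4: C, bond orders sum to 4 (valence 4) → 0 H
  atom 5: N, bond orders sum to 3 (valence 3) → 0 H
  atom 6: C, bond orders sum to 4 (valence 4) → 0 H
  atom 7: C, bond orders sum to 4 (valence 4) → 0 H
  atom 8: F (halogen, monovalent) → 0 H
  atom 9: F (halogen, monovalent) → 0 H
  atom 10: F (halogen, monovalent) → 0 H
  atom 11: C, bond orders sum to 4 (valence 4) → 0 H
  atom 12: F (halogen, monovalent) → 0 H
  atom 13: C, bond orders sum to 4 (valence 4) → 0 H
  atom 14: Cl (halogen, monovalent) → 0 H
  atom 15: C, bond orders sum to 4 (valence 4) → 0 H
  atom 16: O, bond orders sum to 1 (valence 2) → 1 H
Totals → C:7, H:3, Cl:1, F:4, N:2, O:2.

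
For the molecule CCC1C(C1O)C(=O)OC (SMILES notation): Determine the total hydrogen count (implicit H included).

Walk through each heavy atom and fill implicit hydrogens from standard valence (C 4, N 3, O 2, S 2, halogen 1):
  atom 1: C, bond orders sum to 1 (valence 4) → 3 H
  atom 2: C, bond orders sum to 2 (valence 4) → 2 H
  atom 3: C, bond orders sum to 3 (valence 4) → 1 H
  atom 4: C, bond orders sum to 3 (valence 4) → 1 H
  atom 5: C, bond orders sum to 3 (valence 4) → 1 H
  atom 6: O, bond orders sum to 1 (valence 2) → 1 H
  atom 7: C, bond orders sum to 4 (valence 4) → 0 H
  atom 8: O, bond orders sum to 2 (valence 2) → 0 H
  atom 9: O, bond orders sum to 2 (valence 2) → 0 H
  atom 10: C, bond orders sum to 1 (valence 4) → 3 H
Total hydrogens: 12.

12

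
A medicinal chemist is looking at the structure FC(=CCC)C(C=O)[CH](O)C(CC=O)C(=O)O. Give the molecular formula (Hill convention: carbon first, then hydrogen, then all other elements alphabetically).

Walk through each heavy atom and fill implicit hydrogens from standard valence (C 4, N 3, O 2, S 2, halogen 1):
  atom 1: F (halogen, monovalent) → 0 H
  atom 2: C, bond orders sum to 4 (valence 4) → 0 H
  atom 3: C, bond orders sum to 3 (valence 4) → 1 H
  atom 4: C, bond orders sum to 2 (valence 4) → 2 H
  atom 5: C, bond orders sum to 1 (valence 4) → 3 H
  atom 6: C, bond orders sum to 3 (valence 4) → 1 H
  atom 7: C, bond orders sum to 3 (valence 4) → 1 H
  atom 8: O, bond orders sum to 2 (valence 2) → 0 H
  atom 9: C with explicit H count 1
  atom 10: O, bond orders sum to 1 (valence 2) → 1 H
  atom 11: C, bond orders sum to 3 (valence 4) → 1 H
  atom 12: C, bond orders sum to 2 (valence 4) → 2 H
  atom 13: C, bond orders sum to 3 (valence 4) → 1 H
  atom 14: O, bond orders sum to 2 (valence 2) → 0 H
  atom 15: C, bond orders sum to 4 (valence 4) → 0 H
  atom 16: O, bond orders sum to 2 (valence 2) → 0 H
  atom 17: O, bond orders sum to 1 (valence 2) → 1 H
Totals → C:11, H:15, F:1, O:5.
In Hill order: C11H15FO5.

C11H15FO5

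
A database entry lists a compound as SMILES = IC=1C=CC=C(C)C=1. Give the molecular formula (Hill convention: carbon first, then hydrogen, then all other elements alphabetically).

C7H7I

Walk through each heavy atom and fill implicit hydrogens from standard valence (C 4, N 3, O 2, S 2, halogen 1):
  atom 1: I (halogen, monovalent) → 0 H
  atom 2: C, bond orders sum to 4 (valence 4) → 0 H
  atom 3: C, bond orders sum to 3 (valence 4) → 1 H
  atom 4: C, bond orders sum to 3 (valence 4) → 1 H
  atom 5: C, bond orders sum to 3 (valence 4) → 1 H
  atom 6: C, bond orders sum to 4 (valence 4) → 0 H
  atom 7: C, bond orders sum to 1 (valence 4) → 3 H
  atom 8: C, bond orders sum to 3 (valence 4) → 1 H
Totals → C:7, H:7, I:1.
In Hill order: C7H7I.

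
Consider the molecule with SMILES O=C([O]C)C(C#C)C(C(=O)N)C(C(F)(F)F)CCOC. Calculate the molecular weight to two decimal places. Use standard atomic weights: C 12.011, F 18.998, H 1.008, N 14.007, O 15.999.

First, the molecular formula is C12H16F3NO4 (counting implicit H from valence).
  C: 12 × 12.011 = 144.132
  F: 3 × 18.998 = 56.994
  H: 16 × 1.008 = 16.128
  N: 1 × 14.007 = 14.007
  O: 4 × 15.999 = 63.996
Sum: 12×12.011 + 3×18.998 + 16×1.008 + 1×14.007 + 4×15.999 = 295.257 → 295.26 g/mol.

295.26 g/mol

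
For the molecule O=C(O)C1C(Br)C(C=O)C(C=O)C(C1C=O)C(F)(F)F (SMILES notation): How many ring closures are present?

In SMILES, each pair of matching ring-closure digits denotes one ring-closing bond; the number of such bonds equals the number of independent rings.
Ring-closure bonds here: 1.

1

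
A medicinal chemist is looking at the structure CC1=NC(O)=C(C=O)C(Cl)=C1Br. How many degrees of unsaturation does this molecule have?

Molecular formula: C7H5BrClNO2.
DoU = (2C + 2 + N − H − X) / 2, where X is the halogen count and O/S are ignored.
    = (2·7 + 2 + 1 − 5 − 2) / 2 = 10 / 2 = 5.

5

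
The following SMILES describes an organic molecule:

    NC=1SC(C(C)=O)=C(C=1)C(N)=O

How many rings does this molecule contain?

In SMILES, each pair of matching ring-closure digits denotes one ring-closing bond; the number of such bonds equals the number of independent rings.
Ring-closure bonds here: 1.

1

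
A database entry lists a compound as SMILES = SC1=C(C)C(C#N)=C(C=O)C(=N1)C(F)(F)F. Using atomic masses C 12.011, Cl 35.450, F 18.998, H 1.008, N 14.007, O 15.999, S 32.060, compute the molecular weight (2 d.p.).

246.21 g/mol

First, the molecular formula is C9H5F3N2OS (counting implicit H from valence).
  C: 9 × 12.011 = 108.099
  F: 3 × 18.998 = 56.994
  H: 5 × 1.008 = 5.040
  N: 2 × 14.007 = 28.014
  O: 1 × 15.999 = 15.999
  S: 1 × 32.060 = 32.060
Sum: 9×12.011 + 3×18.998 + 5×1.008 + 2×14.007 + 1×15.999 + 1×32.060 = 246.206 → 246.21 g/mol.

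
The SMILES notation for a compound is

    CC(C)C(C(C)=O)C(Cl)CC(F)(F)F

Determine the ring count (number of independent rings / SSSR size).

In SMILES, each pair of matching ring-closure digits denotes one ring-closing bond; the number of such bonds equals the number of independent rings.
Ring-closure bonds here: 0.

0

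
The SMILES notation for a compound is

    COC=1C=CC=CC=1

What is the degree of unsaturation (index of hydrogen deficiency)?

Degree of unsaturation = (number of rings) + (number of π bonds).
Ring closures in the SMILES: 1.
π bonds: 3 double bonds (each 1 DoU) → 3 DoU from unsaturation.
Total DoU = 1 + 3 = 4.

4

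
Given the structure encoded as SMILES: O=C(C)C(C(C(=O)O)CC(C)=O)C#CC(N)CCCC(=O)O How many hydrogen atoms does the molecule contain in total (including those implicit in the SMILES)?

21

Walk through each heavy atom and fill implicit hydrogens from standard valence (C 4, N 3, O 2, S 2, halogen 1):
  atom 1: O, bond orders sum to 2 (valence 2) → 0 H
  atom 2: C, bond orders sum to 4 (valence 4) → 0 H
  atom 3: C, bond orders sum to 1 (valence 4) → 3 H
  atom 4: C, bond orders sum to 3 (valence 4) → 1 H
  atom 5: C, bond orders sum to 3 (valence 4) → 1 H
  atom 6: C, bond orders sum to 4 (valence 4) → 0 H
  atom 7: O, bond orders sum to 2 (valence 2) → 0 H
  atom 8: O, bond orders sum to 1 (valence 2) → 1 H
  atom 9: C, bond orders sum to 2 (valence 4) → 2 H
  atom 10: C, bond orders sum to 4 (valence 4) → 0 H
  atom 11: C, bond orders sum to 1 (valence 4) → 3 H
  atom 12: O, bond orders sum to 2 (valence 2) → 0 H
  atom 13: C, bond orders sum to 4 (valence 4) → 0 H
  atom 14: C, bond orders sum to 4 (valence 4) → 0 H
  atom 15: C, bond orders sum to 3 (valence 4) → 1 H
  atom 16: N, bond orders sum to 1 (valence 3) → 2 H
  atom 17: C, bond orders sum to 2 (valence 4) → 2 H
  atom 18: C, bond orders sum to 2 (valence 4) → 2 H
  atom 19: C, bond orders sum to 2 (valence 4) → 2 H
  atom 20: C, bond orders sum to 4 (valence 4) → 0 H
  atom 21: O, bond orders sum to 2 (valence 2) → 0 H
  atom 22: O, bond orders sum to 1 (valence 2) → 1 H
Total hydrogens: 21.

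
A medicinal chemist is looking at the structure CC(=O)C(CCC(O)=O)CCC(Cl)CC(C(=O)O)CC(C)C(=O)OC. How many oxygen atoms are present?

7

Scan the SMILES for O atoms (remember two-letter symbols like Cl and Br are single atoms).
Oxygen count: 7.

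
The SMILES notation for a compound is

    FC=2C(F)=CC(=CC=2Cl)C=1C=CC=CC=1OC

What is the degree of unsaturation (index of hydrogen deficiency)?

Molecular formula: C13H9ClF2O.
DoU = (2C + 2 + N − H − X) / 2, where X is the halogen count and O/S are ignored.
    = (2·13 + 2 + 0 − 9 − 3) / 2 = 16 / 2 = 8.

8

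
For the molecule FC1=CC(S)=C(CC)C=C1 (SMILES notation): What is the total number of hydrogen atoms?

Walk through each heavy atom and fill implicit hydrogens from standard valence (C 4, N 3, O 2, S 2, halogen 1):
  atom 1: F (halogen, monovalent) → 0 H
  atom 2: C, bond orders sum to 4 (valence 4) → 0 H
  atom 3: C, bond orders sum to 3 (valence 4) → 1 H
  atom 4: C, bond orders sum to 4 (valence 4) → 0 H
  atom 5: S, bond orders sum to 1 (valence 2) → 1 H
  atom 6: C, bond orders sum to 4 (valence 4) → 0 H
  atom 7: C, bond orders sum to 2 (valence 4) → 2 H
  atom 8: C, bond orders sum to 1 (valence 4) → 3 H
  atom 9: C, bond orders sum to 3 (valence 4) → 1 H
  atom 10: C, bond orders sum to 3 (valence 4) → 1 H
Total hydrogens: 9.

9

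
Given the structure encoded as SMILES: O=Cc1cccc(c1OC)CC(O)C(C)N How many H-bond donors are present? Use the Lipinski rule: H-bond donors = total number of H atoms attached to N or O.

Donors: find every N or O and count the H atoms it carries.
  atom 1 (O): bond orders sum to 2 → 0 H
  atom 9 (O): bond orders sum to 2 → 0 H
  atom 13 (O): bond orders sum to 1 → 1 H
  atom 16 (N): bond orders sum to 1 → 2 H
Lipinski HBD = 3.

3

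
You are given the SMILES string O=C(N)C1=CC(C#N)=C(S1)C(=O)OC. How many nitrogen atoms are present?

2

Scan the SMILES for N atoms (remember two-letter symbols like Cl and Br are single atoms).
Nitrogen count: 2.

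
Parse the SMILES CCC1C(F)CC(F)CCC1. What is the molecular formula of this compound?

C9H16F2

Walk through each heavy atom and fill implicit hydrogens from standard valence (C 4, N 3, O 2, S 2, halogen 1):
  atom 1: C, bond orders sum to 1 (valence 4) → 3 H
  atom 2: C, bond orders sum to 2 (valence 4) → 2 H
  atom 3: C, bond orders sum to 3 (valence 4) → 1 H
  atom 4: C, bond orders sum to 3 (valence 4) → 1 H
  atom 5: F (halogen, monovalent) → 0 H
  atom 6: C, bond orders sum to 2 (valence 4) → 2 H
  atom 7: C, bond orders sum to 3 (valence 4) → 1 H
  atom 8: F (halogen, monovalent) → 0 H
  atom 9: C, bond orders sum to 2 (valence 4) → 2 H
  atom 10: C, bond orders sum to 2 (valence 4) → 2 H
  atom 11: C, bond orders sum to 2 (valence 4) → 2 H
Totals → C:9, H:16, F:2.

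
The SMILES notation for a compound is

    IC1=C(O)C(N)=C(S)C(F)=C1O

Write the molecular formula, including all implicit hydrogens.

Walk through each heavy atom and fill implicit hydrogens from standard valence (C 4, N 3, O 2, S 2, halogen 1):
  atom 1: I (halogen, monovalent) → 0 H
  atom 2: C, bond orders sum to 4 (valence 4) → 0 H
  atom 3: C, bond orders sum to 4 (valence 4) → 0 H
  atom 4: O, bond orders sum to 1 (valence 2) → 1 H
  atom 5: C, bond orders sum to 4 (valence 4) → 0 H
  atom 6: N, bond orders sum to 1 (valence 3) → 2 H
  atom 7: C, bond orders sum to 4 (valence 4) → 0 H
  atom 8: S, bond orders sum to 1 (valence 2) → 1 H
  atom 9: C, bond orders sum to 4 (valence 4) → 0 H
  atom 10: F (halogen, monovalent) → 0 H
  atom 11: C, bond orders sum to 4 (valence 4) → 0 H
  atom 12: O, bond orders sum to 1 (valence 2) → 1 H
Totals → C:6, H:5, F:1, I:1, N:1, O:2, S:1.
In Hill order: C6H5FINO2S.

C6H5FINO2S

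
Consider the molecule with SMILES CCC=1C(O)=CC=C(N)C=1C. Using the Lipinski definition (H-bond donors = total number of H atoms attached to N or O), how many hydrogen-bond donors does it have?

Donors: find every N or O and count the H atoms it carries.
  atom 5 (O): bond orders sum to 1 → 1 H
  atom 9 (N): bond orders sum to 1 → 2 H
Lipinski HBD = 3.

3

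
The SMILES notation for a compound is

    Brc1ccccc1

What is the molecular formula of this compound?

Walk through each heavy atom and fill implicit hydrogens from standard valence (C 4, N 3, O 2, S 2, halogen 1); for lowercase aromatic atoms, an aromatic c carries 1 H when it has two neighbours and 0 H with three, and aromatic n carries 0 H:
  atom 1: Br (halogen, monovalent) → 0 H
  atom 2: aromatic c, 3 neighbours → 0 H
  atom 3: aromatic c, 2 neighbours → 1 H
  atom 4: aromatic c, 2 neighbours → 1 H
  atom 5: aromatic c, 2 neighbours → 1 H
  atom 6: aromatic c, 2 neighbours → 1 H
  atom 7: aromatic c, 2 neighbours → 1 H
Totals → C:6, H:5, Br:1.
In Hill order: C6H5Br.

C6H5Br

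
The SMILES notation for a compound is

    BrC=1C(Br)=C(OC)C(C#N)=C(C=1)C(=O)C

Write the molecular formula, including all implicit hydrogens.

Walk through each heavy atom and fill implicit hydrogens from standard valence (C 4, N 3, O 2, S 2, halogen 1):
  atom 1: Br (halogen, monovalent) → 0 H
  atom 2: C, bond orders sum to 4 (valence 4) → 0 H
  atom 3: C, bond orders sum to 4 (valence 4) → 0 H
  atom 4: Br (halogen, monovalent) → 0 H
  atom 5: C, bond orders sum to 4 (valence 4) → 0 H
  atom 6: O, bond orders sum to 2 (valence 2) → 0 H
  atom 7: C, bond orders sum to 1 (valence 4) → 3 H
  atom 8: C, bond orders sum to 4 (valence 4) → 0 H
  atom 9: C, bond orders sum to 4 (valence 4) → 0 H
  atom 10: N, bond orders sum to 3 (valence 3) → 0 H
  atom 11: C, bond orders sum to 4 (valence 4) → 0 H
  atom 12: C, bond orders sum to 3 (valence 4) → 1 H
  atom 13: C, bond orders sum to 4 (valence 4) → 0 H
  atom 14: O, bond orders sum to 2 (valence 2) → 0 H
  atom 15: C, bond orders sum to 1 (valence 4) → 3 H
Totals → C:10, H:7, Br:2, N:1, O:2.
In Hill order: C10H7Br2NO2.

C10H7Br2NO2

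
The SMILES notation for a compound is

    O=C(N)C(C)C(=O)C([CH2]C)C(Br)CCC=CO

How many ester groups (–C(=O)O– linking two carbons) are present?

0

Scan the SMILES for the ester motif — none present.
Groups that are present: 1 alkene, 1 amide, 1 hydroxyl, 1 ketone.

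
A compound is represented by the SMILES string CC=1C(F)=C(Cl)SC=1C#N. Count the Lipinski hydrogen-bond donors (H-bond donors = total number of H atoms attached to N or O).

0

Donors: find every N or O and count the H atoms it carries.
  atom 10 (N): bond orders sum to 3 → 0 H
Lipinski HBD = 0.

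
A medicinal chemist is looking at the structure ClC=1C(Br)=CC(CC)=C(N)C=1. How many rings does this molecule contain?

1

In SMILES, each pair of matching ring-closure digits denotes one ring-closing bond; the number of such bonds equals the number of independent rings.
Ring-closure bonds here: 1.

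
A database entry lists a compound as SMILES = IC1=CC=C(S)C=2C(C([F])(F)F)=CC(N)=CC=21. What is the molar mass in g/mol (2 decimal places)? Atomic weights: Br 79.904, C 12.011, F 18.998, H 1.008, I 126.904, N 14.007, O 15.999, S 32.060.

369.14 g/mol

First, the molecular formula is C11H7F3INS (counting implicit H from valence).
  C: 11 × 12.011 = 132.121
  F: 3 × 18.998 = 56.994
  H: 7 × 1.008 = 7.056
  I: 1 × 126.904 = 126.904
  N: 1 × 14.007 = 14.007
  S: 1 × 32.060 = 32.060
Sum: 11×12.011 + 3×18.998 + 7×1.008 + 1×126.904 + 1×14.007 + 1×32.060 = 369.142 → 369.14 g/mol.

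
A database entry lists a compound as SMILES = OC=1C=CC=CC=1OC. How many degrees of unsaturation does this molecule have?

Degree of unsaturation = (number of rings) + (number of π bonds).
Ring closures in the SMILES: 1.
π bonds: 3 double bonds (each 1 DoU) → 3 DoU from unsaturation.
Total DoU = 1 + 3 = 4.

4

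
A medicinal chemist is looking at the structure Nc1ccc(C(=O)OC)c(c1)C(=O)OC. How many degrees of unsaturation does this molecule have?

6

Molecular formula: C10H11NO4.
DoU = (2C + 2 + N − H − X) / 2, where X is the halogen count and O/S are ignored.
    = (2·10 + 2 + 1 − 11 − 0) / 2 = 12 / 2 = 6.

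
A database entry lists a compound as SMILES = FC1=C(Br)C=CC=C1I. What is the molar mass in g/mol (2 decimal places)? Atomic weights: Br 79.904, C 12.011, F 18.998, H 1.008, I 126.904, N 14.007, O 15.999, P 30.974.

300.90 g/mol

First, the molecular formula is C6H3BrFI (counting implicit H from valence).
  Br: 1 × 79.904 = 79.904
  C: 6 × 12.011 = 72.066
  F: 1 × 18.998 = 18.998
  H: 3 × 1.008 = 3.024
  I: 1 × 126.904 = 126.904
Sum: 1×79.904 + 6×12.011 + 1×18.998 + 3×1.008 + 1×126.904 = 300.896 → 300.90 g/mol.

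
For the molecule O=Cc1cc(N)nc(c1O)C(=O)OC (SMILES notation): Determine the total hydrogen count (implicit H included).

Walk through each heavy atom and fill implicit hydrogens from standard valence (C 4, N 3, O 2, S 2, halogen 1); for lowercase aromatic atoms, an aromatic c carries 1 H when it has two neighbours and 0 H with three, and aromatic n carries 0 H:
  atom 1: O, bond orders sum to 2 (valence 2) → 0 H
  atom 2: C, bond orders sum to 3 (valence 4) → 1 H
  atom 3: aromatic c, 3 neighbours → 0 H
  atom 4: aromatic c, 2 neighbours → 1 H
  atom 5: aromatic c, 3 neighbours → 0 H
  atom 6: N, bond orders sum to 1 (valence 3) → 2 H
  atom 7: aromatic n, 2 neighbours → 0 H
  atom 8: aromatic c, 3 neighbours → 0 H
  atom 9: aromatic c, 3 neighbours → 0 H
  atom 10: O, bond orders sum to 1 (valence 2) → 1 H
  atom 11: C, bond orders sum to 4 (valence 4) → 0 H
  atom 12: O, bond orders sum to 2 (valence 2) → 0 H
  atom 13: O, bond orders sum to 2 (valence 2) → 0 H
  atom 14: C, bond orders sum to 1 (valence 4) → 3 H
Total hydrogens: 8.

8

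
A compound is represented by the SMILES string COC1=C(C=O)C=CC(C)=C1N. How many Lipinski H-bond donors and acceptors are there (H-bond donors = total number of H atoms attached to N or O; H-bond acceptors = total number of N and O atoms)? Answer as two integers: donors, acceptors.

2, 3

Donors: find every N or O and count the H atoms it carries.
  atom 2 (O): bond orders sum to 2 → 0 H
  atom 6 (O): bond orders sum to 2 → 0 H
  atom 12 (N): bond orders sum to 1 → 2 H
Lipinski HBD = 2.
Acceptors: N atoms = 1, O atoms = 2 → HBA = 3.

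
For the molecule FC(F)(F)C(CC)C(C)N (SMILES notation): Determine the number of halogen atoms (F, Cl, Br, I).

3

Halogen atoms appear at heavy-atom positions 1, 3, 4 (3×F).
Other groups present: 1 primary amine.
Halogen count: 3.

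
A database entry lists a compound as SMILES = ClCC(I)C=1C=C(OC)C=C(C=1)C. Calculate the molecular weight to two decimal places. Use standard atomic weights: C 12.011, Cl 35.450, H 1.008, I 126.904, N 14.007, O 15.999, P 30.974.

310.56 g/mol

First, the molecular formula is C10H12ClIO (counting implicit H from valence).
  C: 10 × 12.011 = 120.110
  Cl: 1 × 35.450 = 35.450
  H: 12 × 1.008 = 12.096
  I: 1 × 126.904 = 126.904
  O: 1 × 15.999 = 15.999
Sum: 10×12.011 + 1×35.450 + 12×1.008 + 1×126.904 + 1×15.999 = 310.559 → 310.56 g/mol.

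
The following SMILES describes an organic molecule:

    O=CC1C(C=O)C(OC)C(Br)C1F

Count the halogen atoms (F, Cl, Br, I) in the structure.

Halogen atoms appear at heavy-atom positions 11, 13 (1×Br, 1×F).
Other groups present: 2 aldehyde, 1 ether.
Halogen count: 2.

2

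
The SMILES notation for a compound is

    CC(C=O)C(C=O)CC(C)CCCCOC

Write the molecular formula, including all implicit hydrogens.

C13H24O3

Walk through each heavy atom and fill implicit hydrogens from standard valence (C 4, N 3, O 2, S 2, halogen 1):
  atom 1: C, bond orders sum to 1 (valence 4) → 3 H
  atom 2: C, bond orders sum to 3 (valence 4) → 1 H
  atom 3: C, bond orders sum to 3 (valence 4) → 1 H
  atom 4: O, bond orders sum to 2 (valence 2) → 0 H
  atom 5: C, bond orders sum to 3 (valence 4) → 1 H
  atom 6: C, bond orders sum to 3 (valence 4) → 1 H
  atom 7: O, bond orders sum to 2 (valence 2) → 0 H
  atom 8: C, bond orders sum to 2 (valence 4) → 2 H
  atom 9: C, bond orders sum to 3 (valence 4) → 1 H
  atom 10: C, bond orders sum to 1 (valence 4) → 3 H
  atom 11: C, bond orders sum to 2 (valence 4) → 2 H
  atom 12: C, bond orders sum to 2 (valence 4) → 2 H
  atom 13: C, bond orders sum to 2 (valence 4) → 2 H
  atom 14: C, bond orders sum to 2 (valence 4) → 2 H
  atom 15: O, bond orders sum to 2 (valence 2) → 0 H
  atom 16: C, bond orders sum to 1 (valence 4) → 3 H
Totals → C:13, H:24, O:3.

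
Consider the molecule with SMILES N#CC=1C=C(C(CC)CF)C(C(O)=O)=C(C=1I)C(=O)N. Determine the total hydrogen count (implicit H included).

12

Walk through each heavy atom and fill implicit hydrogens from standard valence (C 4, N 3, O 2, S 2, halogen 1):
  atom 1: N, bond orders sum to 3 (valence 3) → 0 H
  atom 2: C, bond orders sum to 4 (valence 4) → 0 H
  atom 3: C, bond orders sum to 4 (valence 4) → 0 H
  atom 4: C, bond orders sum to 3 (valence 4) → 1 H
  atom 5: C, bond orders sum to 4 (valence 4) → 0 H
  atom 6: C, bond orders sum to 3 (valence 4) → 1 H
  atom 7: C, bond orders sum to 2 (valence 4) → 2 H
  atom 8: C, bond orders sum to 1 (valence 4) → 3 H
  atom 9: C, bond orders sum to 2 (valence 4) → 2 H
  atom 10: F (halogen, monovalent) → 0 H
  atom 11: C, bond orders sum to 4 (valence 4) → 0 H
  atom 12: C, bond orders sum to 4 (valence 4) → 0 H
  atom 13: O, bond orders sum to 1 (valence 2) → 1 H
  atom 14: O, bond orders sum to 2 (valence 2) → 0 H
  atom 15: C, bond orders sum to 4 (valence 4) → 0 H
  atom 16: C, bond orders sum to 4 (valence 4) → 0 H
  atom 17: I (halogen, monovalent) → 0 H
  atom 18: C, bond orders sum to 4 (valence 4) → 0 H
  atom 19: O, bond orders sum to 2 (valence 2) → 0 H
  atom 20: N, bond orders sum to 1 (valence 3) → 2 H
Total hydrogens: 12.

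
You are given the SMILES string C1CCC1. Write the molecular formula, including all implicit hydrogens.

C4H8

Walk through each heavy atom and fill implicit hydrogens from standard valence (C 4, N 3, O 2, S 2, halogen 1):
  atom 1: C, bond orders sum to 2 (valence 4) → 2 H
  atom 2: C, bond orders sum to 2 (valence 4) → 2 H
  atom 3: C, bond orders sum to 2 (valence 4) → 2 H
  atom 4: C, bond orders sum to 2 (valence 4) → 2 H
Totals → C:4, H:8.
In Hill order: C4H8.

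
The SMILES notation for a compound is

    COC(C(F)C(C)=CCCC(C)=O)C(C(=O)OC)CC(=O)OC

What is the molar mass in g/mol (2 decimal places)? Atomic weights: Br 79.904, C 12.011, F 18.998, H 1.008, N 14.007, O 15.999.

332.37 g/mol

First, the molecular formula is C16H25FO6 (counting implicit H from valence).
  C: 16 × 12.011 = 192.176
  F: 1 × 18.998 = 18.998
  H: 25 × 1.008 = 25.200
  O: 6 × 15.999 = 95.994
Sum: 16×12.011 + 1×18.998 + 25×1.008 + 6×15.999 = 332.368 → 332.37 g/mol.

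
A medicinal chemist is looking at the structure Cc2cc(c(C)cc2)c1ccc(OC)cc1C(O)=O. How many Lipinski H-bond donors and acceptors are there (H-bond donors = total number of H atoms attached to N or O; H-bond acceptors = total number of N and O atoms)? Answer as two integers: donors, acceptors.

Donors: find every N or O and count the H atoms it carries.
  atom 13 (O): bond orders sum to 2 → 0 H
  atom 18 (O): bond orders sum to 1 → 1 H
  atom 19 (O): bond orders sum to 2 → 0 H
Lipinski HBD = 1.
Acceptors: N atoms = 0, O atoms = 3 → HBA = 3.

1, 3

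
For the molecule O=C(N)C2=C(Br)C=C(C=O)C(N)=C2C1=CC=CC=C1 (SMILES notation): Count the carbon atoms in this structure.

14

Count every carbon token in the SMILES (each C, including those in ring-closure positions and inside branches).
Carbon count: 14.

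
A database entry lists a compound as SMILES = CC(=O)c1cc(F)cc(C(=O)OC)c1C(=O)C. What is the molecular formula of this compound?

C12H11FO4

Walk through each heavy atom and fill implicit hydrogens from standard valence (C 4, N 3, O 2, S 2, halogen 1); for lowercase aromatic atoms, an aromatic c carries 1 H when it has two neighbours and 0 H with three, and aromatic n carries 0 H:
  atom 1: C, bond orders sum to 1 (valence 4) → 3 H
  atom 2: C, bond orders sum to 4 (valence 4) → 0 H
  atom 3: O, bond orders sum to 2 (valence 2) → 0 H
  atom 4: aromatic c, 3 neighbours → 0 H
  atom 5: aromatic c, 2 neighbours → 1 H
  atom 6: aromatic c, 3 neighbours → 0 H
  atom 7: F (halogen, monovalent) → 0 H
  atom 8: aromatic c, 2 neighbours → 1 H
  atom 9: aromatic c, 3 neighbours → 0 H
  atom 10: C, bond orders sum to 4 (valence 4) → 0 H
  atom 11: O, bond orders sum to 2 (valence 2) → 0 H
  atom 12: O, bond orders sum to 2 (valence 2) → 0 H
  atom 13: C, bond orders sum to 1 (valence 4) → 3 H
  atom 14: aromatic c, 3 neighbours → 0 H
  atom 15: C, bond orders sum to 4 (valence 4) → 0 H
  atom 16: O, bond orders sum to 2 (valence 2) → 0 H
  atom 17: C, bond orders sum to 1 (valence 4) → 3 H
Totals → C:12, H:11, F:1, O:4.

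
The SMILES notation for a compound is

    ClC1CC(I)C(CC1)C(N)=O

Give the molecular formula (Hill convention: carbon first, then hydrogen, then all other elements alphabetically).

Walk through each heavy atom and fill implicit hydrogens from standard valence (C 4, N 3, O 2, S 2, halogen 1):
  atom 1: Cl (halogen, monovalent) → 0 H
  atom 2: C, bond orders sum to 3 (valence 4) → 1 H
  atom 3: C, bond orders sum to 2 (valence 4) → 2 H
  atom 4: C, bond orders sum to 3 (valence 4) → 1 H
  atom 5: I (halogen, monovalent) → 0 H
  atom 6: C, bond orders sum to 3 (valence 4) → 1 H
  atom 7: C, bond orders sum to 2 (valence 4) → 2 H
  atom 8: C, bond orders sum to 2 (valence 4) → 2 H
  atom 9: C, bond orders sum to 4 (valence 4) → 0 H
  atom 10: N, bond orders sum to 1 (valence 3) → 2 H
  atom 11: O, bond orders sum to 2 (valence 2) → 0 H
Totals → C:7, H:11, Cl:1, I:1, N:1, O:1.

C7H11ClINO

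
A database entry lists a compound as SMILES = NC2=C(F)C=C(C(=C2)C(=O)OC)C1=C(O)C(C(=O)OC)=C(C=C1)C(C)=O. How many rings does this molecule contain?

In SMILES, each pair of matching ring-closure digits denotes one ring-closing bond; the number of such bonds equals the number of independent rings.
Ring-closure bonds here: 2.

2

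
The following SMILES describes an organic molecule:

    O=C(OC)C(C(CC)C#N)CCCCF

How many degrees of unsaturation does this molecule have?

Molecular formula: C11H18FNO2.
DoU = (2C + 2 + N − H − X) / 2, where X is the halogen count and O/S are ignored.
    = (2·11 + 2 + 1 − 18 − 1) / 2 = 6 / 2 = 3.

3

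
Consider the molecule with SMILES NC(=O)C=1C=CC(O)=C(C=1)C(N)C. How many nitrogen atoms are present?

Scan the SMILES for N atoms (remember two-letter symbols like Cl and Br are single atoms).
Nitrogen count: 2.

2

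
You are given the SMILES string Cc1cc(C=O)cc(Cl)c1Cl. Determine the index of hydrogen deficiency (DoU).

5

Molecular formula: C8H6Cl2O.
DoU = (2C + 2 + N − H − X) / 2, where X is the halogen count and O/S are ignored.
    = (2·8 + 2 + 0 − 6 − 2) / 2 = 10 / 2 = 5.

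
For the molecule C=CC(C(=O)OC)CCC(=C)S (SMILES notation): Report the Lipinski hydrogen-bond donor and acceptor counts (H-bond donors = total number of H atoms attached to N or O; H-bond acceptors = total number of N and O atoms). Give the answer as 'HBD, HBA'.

Donors: find every N or O and count the H atoms it carries.
  atom 5 (O): bond orders sum to 2 → 0 H
  atom 6 (O): bond orders sum to 2 → 0 H
Lipinski HBD = 0.
Acceptors: N atoms = 0, O atoms = 2 → HBA = 2.

0, 2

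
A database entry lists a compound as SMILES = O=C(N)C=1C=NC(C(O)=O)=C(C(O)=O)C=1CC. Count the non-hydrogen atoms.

Every atom symbol written in the SMILES (organic subset) is one heavy atom; implicit H are not written.
Heavy atoms by element → C:10, N:2, O:5.
Total: 17.

17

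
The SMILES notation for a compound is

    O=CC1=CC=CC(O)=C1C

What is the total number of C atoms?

Count every carbon token in the SMILES (each C, including those in ring-closure positions and inside branches).
Carbon count: 8.

8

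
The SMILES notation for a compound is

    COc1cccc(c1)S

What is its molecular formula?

C7H8OS

Walk through each heavy atom and fill implicit hydrogens from standard valence (C 4, N 3, O 2, S 2, halogen 1); for lowercase aromatic atoms, an aromatic c carries 1 H when it has two neighbours and 0 H with three, and aromatic n carries 0 H:
  atom 1: C, bond orders sum to 1 (valence 4) → 3 H
  atom 2: O, bond orders sum to 2 (valence 2) → 0 H
  atom 3: aromatic c, 3 neighbours → 0 H
  atom 4: aromatic c, 2 neighbours → 1 H
  atom 5: aromatic c, 2 neighbours → 1 H
  atom 6: aromatic c, 2 neighbours → 1 H
  atom 7: aromatic c, 3 neighbours → 0 H
  atom 8: aromatic c, 2 neighbours → 1 H
  atom 9: S, bond orders sum to 1 (valence 2) → 1 H
Totals → C:7, H:8, O:1, S:1.
In Hill order: C7H8OS.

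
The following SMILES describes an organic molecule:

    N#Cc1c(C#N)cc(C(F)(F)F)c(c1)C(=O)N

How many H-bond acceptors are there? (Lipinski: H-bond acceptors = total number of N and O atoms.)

N atoms: 3; O atoms: 1.
Lipinski HBA = 3 + 1 = 4.

4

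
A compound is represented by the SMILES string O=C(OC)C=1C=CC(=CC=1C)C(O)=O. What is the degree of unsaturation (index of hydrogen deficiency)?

6

Molecular formula: C10H10O4.
DoU = (2C + 2 + N − H − X) / 2, where X is the halogen count and O/S are ignored.
    = (2·10 + 2 + 0 − 10 − 0) / 2 = 12 / 2 = 6.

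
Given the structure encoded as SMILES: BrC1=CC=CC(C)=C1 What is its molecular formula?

Walk through each heavy atom and fill implicit hydrogens from standard valence (C 4, N 3, O 2, S 2, halogen 1):
  atom 1: Br (halogen, monovalent) → 0 H
  atom 2: C, bond orders sum to 4 (valence 4) → 0 H
  atom 3: C, bond orders sum to 3 (valence 4) → 1 H
  atom 4: C, bond orders sum to 3 (valence 4) → 1 H
  atom 5: C, bond orders sum to 3 (valence 4) → 1 H
  atom 6: C, bond orders sum to 4 (valence 4) → 0 H
  atom 7: C, bond orders sum to 1 (valence 4) → 3 H
  atom 8: C, bond orders sum to 3 (valence 4) → 1 H
Totals → C:7, H:7, Br:1.

C7H7Br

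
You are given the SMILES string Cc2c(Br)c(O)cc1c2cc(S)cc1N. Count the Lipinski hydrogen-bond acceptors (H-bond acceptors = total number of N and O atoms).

2

N atoms: 1; O atoms: 1.
Lipinski HBA = 1 + 1 = 2.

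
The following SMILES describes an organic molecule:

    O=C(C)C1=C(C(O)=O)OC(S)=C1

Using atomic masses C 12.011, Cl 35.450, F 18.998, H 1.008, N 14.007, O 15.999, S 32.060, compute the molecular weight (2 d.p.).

186.18 g/mol

First, the molecular formula is C7H6O4S (counting implicit H from valence).
  C: 7 × 12.011 = 84.077
  H: 6 × 1.008 = 6.048
  O: 4 × 15.999 = 63.996
  S: 1 × 32.060 = 32.060
Sum: 7×12.011 + 6×1.008 + 4×15.999 + 1×32.060 = 186.181 → 186.18 g/mol.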